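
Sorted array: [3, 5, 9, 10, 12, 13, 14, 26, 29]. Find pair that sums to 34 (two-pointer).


Two pointers: lo=0, hi=8
Found pair: (5, 29) summing to 34


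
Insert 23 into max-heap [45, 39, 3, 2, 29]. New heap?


Append 23: [45, 39, 3, 2, 29, 23]
Bubble up: swap idx 5(23) with idx 2(3)
Result: [45, 39, 23, 2, 29, 3]


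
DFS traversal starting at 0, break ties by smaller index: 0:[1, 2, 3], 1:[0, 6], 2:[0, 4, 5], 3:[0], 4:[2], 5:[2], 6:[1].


DFS stack-based: start with [0]
Visit order: [0, 1, 6, 2, 4, 5, 3]


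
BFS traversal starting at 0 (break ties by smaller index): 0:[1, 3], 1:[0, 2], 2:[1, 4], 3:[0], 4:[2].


BFS queue: start with [0]
Visit order: [0, 1, 3, 2, 4]


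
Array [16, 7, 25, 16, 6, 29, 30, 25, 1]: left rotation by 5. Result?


Left rotate by 5: [29, 30, 25, 1, 16, 7, 25, 16, 6]


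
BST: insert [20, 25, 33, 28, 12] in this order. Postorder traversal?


Root = 20; build tree by BST insertion.
Postorder traversal: [12, 28, 33, 25, 20]


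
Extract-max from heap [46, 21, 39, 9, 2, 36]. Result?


Max = 46
Replace root with last, heapify down
Resulting heap: [39, 21, 36, 9, 2]


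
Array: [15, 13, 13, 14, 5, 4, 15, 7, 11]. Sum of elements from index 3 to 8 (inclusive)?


Prefix sums: [0, 15, 28, 41, 55, 60, 64, 79, 86, 97]
Sum[3..8] = prefix[9] - prefix[3] = 97 - 41 = 56


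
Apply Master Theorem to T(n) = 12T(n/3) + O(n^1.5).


a=12, b=3, c=1.5. log_3(12)=2.262 > c=1.5. Case 1: O(n^log_b(a)) = O(n^2.262)
Complexity: O(n^2.262)


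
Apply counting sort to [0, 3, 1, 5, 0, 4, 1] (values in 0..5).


Count array: [2, 2, 0, 1, 1, 1]
Reconstruct: [0, 0, 1, 1, 3, 4, 5]


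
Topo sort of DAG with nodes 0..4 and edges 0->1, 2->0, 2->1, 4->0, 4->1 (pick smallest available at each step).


Kahn's algorithm, process smallest node first
Order: [2, 3, 4, 0, 1]


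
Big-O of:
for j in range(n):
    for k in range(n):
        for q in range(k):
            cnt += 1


Per nesting level: O(n) * O(n) * O(n) [triangular over k] = O(n^3)
Complexity: O(n^3)


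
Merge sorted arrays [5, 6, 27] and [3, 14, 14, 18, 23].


Compare heads, take smaller each step.
Merged: [3, 5, 6, 14, 14, 18, 23, 27]


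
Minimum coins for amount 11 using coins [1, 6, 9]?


dp[0]=0; dp[i]=1+min(dp[i-c] for c in coins)
...dp[6]=1, dp[7]=2, dp[8]=3, dp[9]=1, dp[10]=2, dp[11]=3
Minimum coins for 11 = 3


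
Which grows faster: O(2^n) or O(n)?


linear grows slower than exponential
O(n) is asymptotically smaller; O(2^n) grows faster


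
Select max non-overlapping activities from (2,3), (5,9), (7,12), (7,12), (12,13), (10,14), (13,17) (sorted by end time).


Greedy: pick earliest-ending, then skip overlaps.
Selected (4 activities): [(2, 3), (5, 9), (12, 13), (13, 17)]


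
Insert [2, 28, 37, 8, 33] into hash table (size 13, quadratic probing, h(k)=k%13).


Insertions: 2->slot 2; 28->slot 3; 37->slot 11; 8->slot 8; 33->slot 7
Table: [None, None, 2, 28, None, None, None, 33, 8, None, None, 37, None]


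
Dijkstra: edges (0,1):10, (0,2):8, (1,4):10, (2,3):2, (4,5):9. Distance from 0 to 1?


Dijkstra from 0:
Distances: {0: 0, 1: 10, 2: 8, 3: 10, 4: 20, 5: 29}
Shortest distance to 1 = 10, path = [0, 1]


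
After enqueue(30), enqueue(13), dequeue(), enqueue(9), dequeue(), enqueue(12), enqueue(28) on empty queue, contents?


enqueue(30) -> [30]
enqueue(13) -> [30, 13]
dequeue() returns 30 -> [13]
enqueue(9) -> [13, 9]
dequeue() returns 13 -> [9]
enqueue(12) -> [9, 12]
enqueue(28) -> [9, 12, 28]
Final queue (front to back): [9, 12, 28]


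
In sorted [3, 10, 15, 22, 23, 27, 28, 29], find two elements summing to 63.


Two pointers: lo=0, hi=7
No pair sums to 63


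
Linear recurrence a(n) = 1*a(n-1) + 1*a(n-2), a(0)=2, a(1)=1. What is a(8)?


Build bottom-up:
...a(6)=18, a(7)=29, a(8)=1*29+1*18=47


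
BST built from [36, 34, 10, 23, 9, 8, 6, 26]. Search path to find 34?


BST root = 36
Search for 34: compare at each node
Path: [36, 34]


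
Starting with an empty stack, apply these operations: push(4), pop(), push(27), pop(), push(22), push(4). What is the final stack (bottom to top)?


push(4) -> [4]
pop() returns 4 -> []
push(27) -> [27]
pop() returns 27 -> []
push(22) -> [22]
push(4) -> [22, 4]
Final stack (bottom to top): [22, 4]


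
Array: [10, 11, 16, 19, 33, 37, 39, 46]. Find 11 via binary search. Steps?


Search for 11:
[0,7] mid=3 arr[3]=19
[0,2] mid=1 arr[1]=11
Total: 2 comparisons


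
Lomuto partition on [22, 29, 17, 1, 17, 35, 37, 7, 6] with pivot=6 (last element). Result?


Elements <= 6 go left of pivot.
Result: [1, 6, 17, 22, 17, 35, 37, 7, 29], pivot at index 1


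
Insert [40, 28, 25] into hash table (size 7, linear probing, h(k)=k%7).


Insertions: 40->slot 5; 28->slot 0; 25->slot 4
Table: [28, None, None, None, 25, 40, None]


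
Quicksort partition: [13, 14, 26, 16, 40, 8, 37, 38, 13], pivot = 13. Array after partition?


Elements <= 13 go left of pivot.
Result: [13, 8, 13, 16, 40, 14, 37, 38, 26], pivot at index 2


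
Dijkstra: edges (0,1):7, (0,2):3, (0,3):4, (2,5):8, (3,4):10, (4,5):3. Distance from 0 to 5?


Dijkstra from 0:
Distances: {0: 0, 1: 7, 2: 3, 3: 4, 4: 14, 5: 11}
Shortest distance to 5 = 11, path = [0, 2, 5]


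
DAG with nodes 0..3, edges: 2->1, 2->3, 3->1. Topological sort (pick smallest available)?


Kahn's algorithm, process smallest node first
Order: [0, 2, 3, 1]


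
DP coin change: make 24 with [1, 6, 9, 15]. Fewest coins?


dp[0]=0; dp[i]=1+min(dp[i-c] for c in coins)
...dp[19]=3, dp[20]=4, dp[21]=2, dp[22]=3, dp[23]=4, dp[24]=2
Minimum coins for 24 = 2


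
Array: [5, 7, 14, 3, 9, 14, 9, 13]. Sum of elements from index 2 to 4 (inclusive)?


Prefix sums: [0, 5, 12, 26, 29, 38, 52, 61, 74]
Sum[2..4] = prefix[5] - prefix[2] = 38 - 12 = 26


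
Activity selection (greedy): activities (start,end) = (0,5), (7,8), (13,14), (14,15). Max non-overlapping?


Greedy: pick earliest-ending, then skip overlaps.
Selected (4 activities): [(0, 5), (7, 8), (13, 14), (14, 15)]


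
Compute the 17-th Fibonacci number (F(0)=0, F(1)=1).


F(n)=F(n-1)+F(n-2)
...F(15)=610, F(16)=987, F(17)=1597


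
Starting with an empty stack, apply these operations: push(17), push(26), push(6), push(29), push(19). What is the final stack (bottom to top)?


push(17) -> [17]
push(26) -> [17, 26]
push(6) -> [17, 26, 6]
push(29) -> [17, 26, 6, 29]
push(19) -> [17, 26, 6, 29, 19]
Final stack (bottom to top): [17, 26, 6, 29, 19]


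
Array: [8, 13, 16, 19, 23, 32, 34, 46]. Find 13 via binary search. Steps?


Search for 13:
[0,7] mid=3 arr[3]=19
[0,2] mid=1 arr[1]=13
Total: 2 comparisons


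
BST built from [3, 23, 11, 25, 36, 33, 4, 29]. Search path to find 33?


BST root = 3
Search for 33: compare at each node
Path: [3, 23, 25, 36, 33]


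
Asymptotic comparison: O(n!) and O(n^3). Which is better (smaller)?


cubic grows slower than factorial
O(n^3) is asymptotically smaller; O(n!) grows faster


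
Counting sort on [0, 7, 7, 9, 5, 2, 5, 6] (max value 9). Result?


Count array: [1, 0, 1, 0, 0, 2, 1, 2, 0, 1]
Reconstruct: [0, 2, 5, 5, 6, 7, 7, 9]


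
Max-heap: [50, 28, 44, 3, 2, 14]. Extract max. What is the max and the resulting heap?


Max = 50
Replace root with last, heapify down
Resulting heap: [44, 28, 14, 3, 2]


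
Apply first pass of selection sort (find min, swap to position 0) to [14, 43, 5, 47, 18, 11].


After one pass: [5, 43, 14, 47, 18, 11]


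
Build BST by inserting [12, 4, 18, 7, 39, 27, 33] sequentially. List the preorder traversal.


Root = 12; build tree by BST insertion.
Preorder traversal: [12, 4, 7, 18, 39, 27, 33]


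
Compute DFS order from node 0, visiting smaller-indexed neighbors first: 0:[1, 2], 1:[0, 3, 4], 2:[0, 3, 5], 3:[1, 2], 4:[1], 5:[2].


DFS stack-based: start with [0]
Visit order: [0, 1, 3, 2, 5, 4]


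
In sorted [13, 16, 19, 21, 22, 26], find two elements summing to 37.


Two pointers: lo=0, hi=5
Found pair: (16, 21) summing to 37


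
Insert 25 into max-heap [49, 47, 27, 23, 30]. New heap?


Append 25: [49, 47, 27, 23, 30, 25]
Bubble up: no swaps needed
Result: [49, 47, 27, 23, 30, 25]


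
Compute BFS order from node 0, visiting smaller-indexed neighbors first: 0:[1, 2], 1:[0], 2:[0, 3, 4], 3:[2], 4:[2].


BFS queue: start with [0]
Visit order: [0, 1, 2, 3, 4]


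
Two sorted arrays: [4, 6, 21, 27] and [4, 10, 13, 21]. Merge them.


Compare heads, take smaller each step.
Merged: [4, 4, 6, 10, 13, 21, 21, 27]


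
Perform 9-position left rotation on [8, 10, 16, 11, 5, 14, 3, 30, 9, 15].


Left rotate by 9: [15, 8, 10, 16, 11, 5, 14, 3, 30, 9]


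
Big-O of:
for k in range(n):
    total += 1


Per nesting level: O(n) = O(n)
Complexity: O(n)


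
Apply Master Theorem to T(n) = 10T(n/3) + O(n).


a=10, b=3, c=1. log_3(10)=2.096 > c=1. Case 1: O(n^log_b(a)) = O(n^2.096)
Complexity: O(n^2.096)


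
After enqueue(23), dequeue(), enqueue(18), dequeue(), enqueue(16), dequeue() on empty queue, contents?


enqueue(23) -> [23]
dequeue() returns 23 -> []
enqueue(18) -> [18]
dequeue() returns 18 -> []
enqueue(16) -> [16]
dequeue() returns 16 -> []
Final queue (front to back): []


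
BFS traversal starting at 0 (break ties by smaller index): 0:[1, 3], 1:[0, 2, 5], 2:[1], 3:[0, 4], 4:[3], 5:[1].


BFS queue: start with [0]
Visit order: [0, 1, 3, 2, 5, 4]


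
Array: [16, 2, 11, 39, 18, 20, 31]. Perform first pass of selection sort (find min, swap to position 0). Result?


After one pass: [2, 16, 11, 39, 18, 20, 31]


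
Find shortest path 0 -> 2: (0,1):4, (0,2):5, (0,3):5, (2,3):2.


Dijkstra from 0:
Distances: {0: 0, 1: 4, 2: 5, 3: 5}
Shortest distance to 2 = 5, path = [0, 2]


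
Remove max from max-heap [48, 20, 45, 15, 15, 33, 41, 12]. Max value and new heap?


Max = 48
Replace root with last, heapify down
Resulting heap: [45, 20, 41, 15, 15, 33, 12]


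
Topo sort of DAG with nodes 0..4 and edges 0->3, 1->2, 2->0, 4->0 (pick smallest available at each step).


Kahn's algorithm, process smallest node first
Order: [1, 2, 4, 0, 3]


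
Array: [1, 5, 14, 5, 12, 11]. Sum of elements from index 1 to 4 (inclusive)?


Prefix sums: [0, 1, 6, 20, 25, 37, 48]
Sum[1..4] = prefix[5] - prefix[1] = 37 - 1 = 36


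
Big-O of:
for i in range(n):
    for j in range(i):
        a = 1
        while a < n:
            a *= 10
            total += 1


Per nesting level: O(n) * O(n) [triangular over i] * O(log n) = O(n^2 log n)
Complexity: O(n^2 log n)


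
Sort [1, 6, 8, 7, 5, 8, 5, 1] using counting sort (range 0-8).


Count array: [0, 2, 0, 0, 0, 2, 1, 1, 2]
Reconstruct: [1, 1, 5, 5, 6, 7, 8, 8]


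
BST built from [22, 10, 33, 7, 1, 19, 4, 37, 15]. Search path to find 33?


BST root = 22
Search for 33: compare at each node
Path: [22, 33]


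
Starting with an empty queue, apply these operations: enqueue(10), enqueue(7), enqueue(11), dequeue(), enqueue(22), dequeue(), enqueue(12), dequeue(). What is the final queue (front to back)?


enqueue(10) -> [10]
enqueue(7) -> [10, 7]
enqueue(11) -> [10, 7, 11]
dequeue() returns 10 -> [7, 11]
enqueue(22) -> [7, 11, 22]
dequeue() returns 7 -> [11, 22]
enqueue(12) -> [11, 22, 12]
dequeue() returns 11 -> [22, 12]
Final queue (front to back): [22, 12]


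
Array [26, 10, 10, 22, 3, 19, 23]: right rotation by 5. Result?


Right rotate by 5: [10, 22, 3, 19, 23, 26, 10]


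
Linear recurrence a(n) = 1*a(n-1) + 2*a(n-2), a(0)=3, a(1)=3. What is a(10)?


Build bottom-up:
...a(8)=513, a(9)=1023, a(10)=1*1023+2*513=2049


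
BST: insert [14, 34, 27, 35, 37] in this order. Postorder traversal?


Root = 14; build tree by BST insertion.
Postorder traversal: [27, 37, 35, 34, 14]


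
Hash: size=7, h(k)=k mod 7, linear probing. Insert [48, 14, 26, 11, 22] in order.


Insertions: 48->slot 6; 14->slot 0; 26->slot 5; 11->slot 4; 22->slot 1
Table: [14, 22, None, None, 11, 26, 48]


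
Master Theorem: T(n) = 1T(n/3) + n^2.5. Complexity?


a=1, b=3, c=2.5. log_3(1)=0 < c=2.5. Case 3: O(n^c) = O(n^2.500)
Complexity: O(n^2.500)


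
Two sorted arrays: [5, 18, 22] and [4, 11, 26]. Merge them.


Compare heads, take smaller each step.
Merged: [4, 5, 11, 18, 22, 26]


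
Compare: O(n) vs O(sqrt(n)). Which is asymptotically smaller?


sublinear grows slower than linear
O(sqrt(n)) is asymptotically smaller; O(n) grows faster


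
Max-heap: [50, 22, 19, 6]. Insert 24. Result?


Append 24: [50, 22, 19, 6, 24]
Bubble up: swap idx 4(24) with idx 1(22)
Result: [50, 24, 19, 6, 22]


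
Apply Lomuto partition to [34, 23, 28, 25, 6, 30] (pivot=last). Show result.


Elements <= 30 go left of pivot.
Result: [23, 28, 25, 6, 30, 34], pivot at index 4


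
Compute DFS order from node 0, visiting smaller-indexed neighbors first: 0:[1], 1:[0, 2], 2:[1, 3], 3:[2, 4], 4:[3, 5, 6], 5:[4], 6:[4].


DFS stack-based: start with [0]
Visit order: [0, 1, 2, 3, 4, 5, 6]


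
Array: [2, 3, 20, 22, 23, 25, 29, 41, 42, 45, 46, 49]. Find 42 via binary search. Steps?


Search for 42:
[0,11] mid=5 arr[5]=25
[6,11] mid=8 arr[8]=42
Total: 2 comparisons


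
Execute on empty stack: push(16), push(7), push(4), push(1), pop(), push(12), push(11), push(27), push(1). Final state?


push(16) -> [16]
push(7) -> [16, 7]
push(4) -> [16, 7, 4]
push(1) -> [16, 7, 4, 1]
pop() returns 1 -> [16, 7, 4]
push(12) -> [16, 7, 4, 12]
push(11) -> [16, 7, 4, 12, 11]
push(27) -> [16, 7, 4, 12, 11, 27]
push(1) -> [16, 7, 4, 12, 11, 27, 1]
Final stack (bottom to top): [16, 7, 4, 12, 11, 27, 1]


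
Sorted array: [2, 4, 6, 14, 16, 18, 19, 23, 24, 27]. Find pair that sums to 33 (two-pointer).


Two pointers: lo=0, hi=9
Found pair: (6, 27) summing to 33


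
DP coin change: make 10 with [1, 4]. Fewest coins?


dp[0]=0; dp[i]=1+min(dp[i-c] for c in coins)
...dp[5]=2, dp[6]=3, dp[7]=4, dp[8]=2, dp[9]=3, dp[10]=4
Minimum coins for 10 = 4


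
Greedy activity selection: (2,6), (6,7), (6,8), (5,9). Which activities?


Greedy: pick earliest-ending, then skip overlaps.
Selected (2 activities): [(2, 6), (6, 7)]


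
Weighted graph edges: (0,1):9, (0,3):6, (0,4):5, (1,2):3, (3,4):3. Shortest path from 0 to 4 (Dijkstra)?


Dijkstra from 0:
Distances: {0: 0, 1: 9, 2: 12, 3: 6, 4: 5}
Shortest distance to 4 = 5, path = [0, 4]


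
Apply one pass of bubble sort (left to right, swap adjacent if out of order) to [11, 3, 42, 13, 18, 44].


After one pass: [3, 11, 13, 18, 42, 44]


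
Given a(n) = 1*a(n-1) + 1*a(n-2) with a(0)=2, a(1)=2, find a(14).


Build bottom-up:
...a(12)=466, a(13)=754, a(14)=1*754+1*466=1220


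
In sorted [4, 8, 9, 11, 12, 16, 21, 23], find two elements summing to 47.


Two pointers: lo=0, hi=7
No pair sums to 47


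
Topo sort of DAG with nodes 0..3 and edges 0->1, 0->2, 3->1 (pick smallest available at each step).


Kahn's algorithm, process smallest node first
Order: [0, 2, 3, 1]


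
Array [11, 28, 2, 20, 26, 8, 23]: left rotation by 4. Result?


Left rotate by 4: [26, 8, 23, 11, 28, 2, 20]


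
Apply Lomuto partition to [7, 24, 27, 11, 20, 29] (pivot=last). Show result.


Elements <= 29 go left of pivot.
Result: [7, 24, 27, 11, 20, 29], pivot at index 5


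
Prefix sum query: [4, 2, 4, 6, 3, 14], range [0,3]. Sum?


Prefix sums: [0, 4, 6, 10, 16, 19, 33]
Sum[0..3] = prefix[4] - prefix[0] = 16 - 0 = 16


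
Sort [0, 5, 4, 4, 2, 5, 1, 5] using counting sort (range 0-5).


Count array: [1, 1, 1, 0, 2, 3]
Reconstruct: [0, 1, 2, 4, 4, 5, 5, 5]


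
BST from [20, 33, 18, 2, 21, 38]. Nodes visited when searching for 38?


BST root = 20
Search for 38: compare at each node
Path: [20, 33, 38]


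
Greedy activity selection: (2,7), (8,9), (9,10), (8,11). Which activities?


Greedy: pick earliest-ending, then skip overlaps.
Selected (3 activities): [(2, 7), (8, 9), (9, 10)]


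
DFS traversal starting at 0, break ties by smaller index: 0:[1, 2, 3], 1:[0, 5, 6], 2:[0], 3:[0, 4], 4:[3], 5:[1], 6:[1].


DFS stack-based: start with [0]
Visit order: [0, 1, 5, 6, 2, 3, 4]


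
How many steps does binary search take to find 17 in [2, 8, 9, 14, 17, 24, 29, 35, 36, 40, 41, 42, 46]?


Search for 17:
[0,12] mid=6 arr[6]=29
[0,5] mid=2 arr[2]=9
[3,5] mid=4 arr[4]=17
Total: 3 comparisons


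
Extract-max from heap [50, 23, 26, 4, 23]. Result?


Max = 50
Replace root with last, heapify down
Resulting heap: [26, 23, 23, 4]


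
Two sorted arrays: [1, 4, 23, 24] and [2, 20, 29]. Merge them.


Compare heads, take smaller each step.
Merged: [1, 2, 4, 20, 23, 24, 29]


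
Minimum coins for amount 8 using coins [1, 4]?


dp[0]=0; dp[i]=1+min(dp[i-c] for c in coins)
...dp[3]=3, dp[4]=1, dp[5]=2, dp[6]=3, dp[7]=4, dp[8]=2
Minimum coins for 8 = 2


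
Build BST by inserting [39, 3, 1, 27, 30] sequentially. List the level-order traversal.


Root = 39; build tree by BST insertion.
Level-Order traversal: [39, 3, 1, 27, 30]


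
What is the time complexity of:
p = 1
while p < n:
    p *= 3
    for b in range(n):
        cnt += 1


Per nesting level: O(log n) * O(n) = O(n log n)
Complexity: O(n log n)


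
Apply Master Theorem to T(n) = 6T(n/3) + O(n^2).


a=6, b=3, c=2. log_3(6)=1.631 < c=2. Case 3: O(n^c) = O(n^2)
Complexity: O(n^2)


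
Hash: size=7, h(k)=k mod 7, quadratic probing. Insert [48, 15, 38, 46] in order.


Insertions: 48->slot 6; 15->slot 1; 38->slot 3; 46->slot 4
Table: [None, 15, None, 38, 46, None, 48]


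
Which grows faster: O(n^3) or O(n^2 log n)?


n^2 log n grows slower than cubic
O(n^2 log n) is asymptotically smaller; O(n^3) grows faster


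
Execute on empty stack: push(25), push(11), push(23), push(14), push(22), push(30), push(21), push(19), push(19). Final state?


push(25) -> [25]
push(11) -> [25, 11]
push(23) -> [25, 11, 23]
push(14) -> [25, 11, 23, 14]
push(22) -> [25, 11, 23, 14, 22]
push(30) -> [25, 11, 23, 14, 22, 30]
push(21) -> [25, 11, 23, 14, 22, 30, 21]
push(19) -> [25, 11, 23, 14, 22, 30, 21, 19]
push(19) -> [25, 11, 23, 14, 22, 30, 21, 19, 19]
Final stack (bottom to top): [25, 11, 23, 14, 22, 30, 21, 19, 19]


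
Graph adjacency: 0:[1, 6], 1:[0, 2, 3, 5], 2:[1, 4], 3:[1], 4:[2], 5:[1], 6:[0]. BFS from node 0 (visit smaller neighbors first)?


BFS queue: start with [0]
Visit order: [0, 1, 6, 2, 3, 5, 4]


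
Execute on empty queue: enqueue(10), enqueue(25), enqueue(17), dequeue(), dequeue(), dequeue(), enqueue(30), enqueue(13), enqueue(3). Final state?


enqueue(10) -> [10]
enqueue(25) -> [10, 25]
enqueue(17) -> [10, 25, 17]
dequeue() returns 10 -> [25, 17]
dequeue() returns 25 -> [17]
dequeue() returns 17 -> []
enqueue(30) -> [30]
enqueue(13) -> [30, 13]
enqueue(3) -> [30, 13, 3]
Final queue (front to back): [30, 13, 3]


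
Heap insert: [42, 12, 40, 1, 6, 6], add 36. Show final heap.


Append 36: [42, 12, 40, 1, 6, 6, 36]
Bubble up: no swaps needed
Result: [42, 12, 40, 1, 6, 6, 36]


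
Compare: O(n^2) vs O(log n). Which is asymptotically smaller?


logarithmic grows slower than quadratic
O(log n) is asymptotically smaller; O(n^2) grows faster


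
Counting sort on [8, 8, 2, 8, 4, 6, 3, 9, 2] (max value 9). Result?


Count array: [0, 0, 2, 1, 1, 0, 1, 0, 3, 1]
Reconstruct: [2, 2, 3, 4, 6, 8, 8, 8, 9]


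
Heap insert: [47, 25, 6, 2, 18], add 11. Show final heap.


Append 11: [47, 25, 6, 2, 18, 11]
Bubble up: swap idx 5(11) with idx 2(6)
Result: [47, 25, 11, 2, 18, 6]


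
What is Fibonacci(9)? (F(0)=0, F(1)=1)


F(n)=F(n-1)+F(n-2)
...F(7)=13, F(8)=21, F(9)=34


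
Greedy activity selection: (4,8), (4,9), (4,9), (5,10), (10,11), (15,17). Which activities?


Greedy: pick earliest-ending, then skip overlaps.
Selected (3 activities): [(4, 8), (10, 11), (15, 17)]


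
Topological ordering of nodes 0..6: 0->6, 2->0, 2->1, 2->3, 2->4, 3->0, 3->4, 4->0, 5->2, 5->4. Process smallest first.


Kahn's algorithm, process smallest node first
Order: [5, 2, 1, 3, 4, 0, 6]


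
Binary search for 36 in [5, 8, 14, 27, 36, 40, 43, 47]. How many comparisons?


Search for 36:
[0,7] mid=3 arr[3]=27
[4,7] mid=5 arr[5]=40
[4,4] mid=4 arr[4]=36
Total: 3 comparisons


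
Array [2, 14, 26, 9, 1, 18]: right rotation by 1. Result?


Right rotate by 1: [18, 2, 14, 26, 9, 1]


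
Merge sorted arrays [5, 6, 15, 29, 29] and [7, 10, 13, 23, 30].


Compare heads, take smaller each step.
Merged: [5, 6, 7, 10, 13, 15, 23, 29, 29, 30]


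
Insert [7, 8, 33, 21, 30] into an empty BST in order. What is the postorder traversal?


Root = 7; build tree by BST insertion.
Postorder traversal: [30, 21, 33, 8, 7]


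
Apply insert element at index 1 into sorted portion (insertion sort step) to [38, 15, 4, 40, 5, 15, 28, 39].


After one pass: [15, 38, 4, 40, 5, 15, 28, 39]


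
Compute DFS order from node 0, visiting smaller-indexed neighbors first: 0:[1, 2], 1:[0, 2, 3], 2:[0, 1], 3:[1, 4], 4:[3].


DFS stack-based: start with [0]
Visit order: [0, 1, 2, 3, 4]


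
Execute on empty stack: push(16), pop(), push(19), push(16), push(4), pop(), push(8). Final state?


push(16) -> [16]
pop() returns 16 -> []
push(19) -> [19]
push(16) -> [19, 16]
push(4) -> [19, 16, 4]
pop() returns 4 -> [19, 16]
push(8) -> [19, 16, 8]
Final stack (bottom to top): [19, 16, 8]


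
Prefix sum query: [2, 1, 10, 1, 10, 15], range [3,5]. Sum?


Prefix sums: [0, 2, 3, 13, 14, 24, 39]
Sum[3..5] = prefix[6] - prefix[3] = 39 - 13 = 26


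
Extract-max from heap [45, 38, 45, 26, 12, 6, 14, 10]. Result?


Max = 45
Replace root with last, heapify down
Resulting heap: [45, 38, 14, 26, 12, 6, 10]


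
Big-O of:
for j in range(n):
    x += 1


Per nesting level: O(n) = O(n)
Complexity: O(n)


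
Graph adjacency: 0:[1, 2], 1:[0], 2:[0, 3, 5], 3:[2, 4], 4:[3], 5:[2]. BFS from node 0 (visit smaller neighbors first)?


BFS queue: start with [0]
Visit order: [0, 1, 2, 3, 5, 4]


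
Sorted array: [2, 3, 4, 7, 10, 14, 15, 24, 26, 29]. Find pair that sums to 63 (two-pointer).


Two pointers: lo=0, hi=9
No pair sums to 63


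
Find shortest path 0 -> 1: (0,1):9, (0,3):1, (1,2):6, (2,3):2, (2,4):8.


Dijkstra from 0:
Distances: {0: 0, 1: 9, 2: 3, 3: 1, 4: 11}
Shortest distance to 1 = 9, path = [0, 1]


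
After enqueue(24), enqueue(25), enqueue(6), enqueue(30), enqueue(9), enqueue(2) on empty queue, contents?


enqueue(24) -> [24]
enqueue(25) -> [24, 25]
enqueue(6) -> [24, 25, 6]
enqueue(30) -> [24, 25, 6, 30]
enqueue(9) -> [24, 25, 6, 30, 9]
enqueue(2) -> [24, 25, 6, 30, 9, 2]
Final queue (front to back): [24, 25, 6, 30, 9, 2]


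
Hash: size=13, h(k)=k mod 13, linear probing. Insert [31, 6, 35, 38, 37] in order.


Insertions: 31->slot 5; 6->slot 6; 35->slot 9; 38->slot 12; 37->slot 11
Table: [None, None, None, None, None, 31, 6, None, None, 35, None, 37, 38]


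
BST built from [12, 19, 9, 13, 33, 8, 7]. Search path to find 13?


BST root = 12
Search for 13: compare at each node
Path: [12, 19, 13]


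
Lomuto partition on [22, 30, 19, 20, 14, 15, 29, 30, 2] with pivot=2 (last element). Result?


Elements <= 2 go left of pivot.
Result: [2, 30, 19, 20, 14, 15, 29, 30, 22], pivot at index 0


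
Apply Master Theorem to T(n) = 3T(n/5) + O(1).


a=3, b=5, c=0. log_5(3)=0.683 > c=0. Case 1: O(n^log_b(a)) = O(n^0.683)
Complexity: O(n^0.683)


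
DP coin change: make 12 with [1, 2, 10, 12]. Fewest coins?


dp[0]=0; dp[i]=1+min(dp[i-c] for c in coins)
...dp[7]=4, dp[8]=4, dp[9]=5, dp[10]=1, dp[11]=2, dp[12]=1
Minimum coins for 12 = 1


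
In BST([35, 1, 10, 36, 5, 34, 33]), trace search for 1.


BST root = 35
Search for 1: compare at each node
Path: [35, 1]


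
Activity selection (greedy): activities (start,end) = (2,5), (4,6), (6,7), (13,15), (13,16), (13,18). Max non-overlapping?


Greedy: pick earliest-ending, then skip overlaps.
Selected (3 activities): [(2, 5), (6, 7), (13, 15)]


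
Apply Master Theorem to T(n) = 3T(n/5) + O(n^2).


a=3, b=5, c=2. log_5(3)=0.683 < c=2. Case 3: O(n^c) = O(n^2)
Complexity: O(n^2)


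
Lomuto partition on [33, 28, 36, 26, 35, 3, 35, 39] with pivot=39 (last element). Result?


Elements <= 39 go left of pivot.
Result: [33, 28, 36, 26, 35, 3, 35, 39], pivot at index 7


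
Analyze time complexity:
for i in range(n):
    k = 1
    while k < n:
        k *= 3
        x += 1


Per nesting level: O(n) * O(log n) = O(n log n)
Complexity: O(n log n)


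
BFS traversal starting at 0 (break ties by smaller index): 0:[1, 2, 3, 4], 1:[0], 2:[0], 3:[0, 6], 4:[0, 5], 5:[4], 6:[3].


BFS queue: start with [0]
Visit order: [0, 1, 2, 3, 4, 6, 5]


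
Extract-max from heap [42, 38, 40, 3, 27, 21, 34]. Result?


Max = 42
Replace root with last, heapify down
Resulting heap: [40, 38, 34, 3, 27, 21]


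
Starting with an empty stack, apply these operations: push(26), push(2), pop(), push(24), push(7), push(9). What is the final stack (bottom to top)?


push(26) -> [26]
push(2) -> [26, 2]
pop() returns 2 -> [26]
push(24) -> [26, 24]
push(7) -> [26, 24, 7]
push(9) -> [26, 24, 7, 9]
Final stack (bottom to top): [26, 24, 7, 9]


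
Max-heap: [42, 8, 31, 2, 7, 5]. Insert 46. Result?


Append 46: [42, 8, 31, 2, 7, 5, 46]
Bubble up: swap idx 6(46) with idx 2(31); swap idx 2(46) with idx 0(42)
Result: [46, 8, 42, 2, 7, 5, 31]


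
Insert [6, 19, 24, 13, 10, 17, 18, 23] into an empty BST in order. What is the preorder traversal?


Root = 6; build tree by BST insertion.
Preorder traversal: [6, 19, 13, 10, 17, 18, 24, 23]


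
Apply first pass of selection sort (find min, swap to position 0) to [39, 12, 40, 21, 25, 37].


After one pass: [12, 39, 40, 21, 25, 37]


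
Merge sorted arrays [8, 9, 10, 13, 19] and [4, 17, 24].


Compare heads, take smaller each step.
Merged: [4, 8, 9, 10, 13, 17, 19, 24]


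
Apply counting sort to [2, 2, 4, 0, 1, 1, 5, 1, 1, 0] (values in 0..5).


Count array: [2, 4, 2, 0, 1, 1]
Reconstruct: [0, 0, 1, 1, 1, 1, 2, 2, 4, 5]


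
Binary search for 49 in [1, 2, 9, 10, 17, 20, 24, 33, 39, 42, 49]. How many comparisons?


Search for 49:
[0,10] mid=5 arr[5]=20
[6,10] mid=8 arr[8]=39
[9,10] mid=9 arr[9]=42
[10,10] mid=10 arr[10]=49
Total: 4 comparisons


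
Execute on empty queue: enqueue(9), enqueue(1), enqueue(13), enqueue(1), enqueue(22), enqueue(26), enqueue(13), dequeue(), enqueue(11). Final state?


enqueue(9) -> [9]
enqueue(1) -> [9, 1]
enqueue(13) -> [9, 1, 13]
enqueue(1) -> [9, 1, 13, 1]
enqueue(22) -> [9, 1, 13, 1, 22]
enqueue(26) -> [9, 1, 13, 1, 22, 26]
enqueue(13) -> [9, 1, 13, 1, 22, 26, 13]
dequeue() returns 9 -> [1, 13, 1, 22, 26, 13]
enqueue(11) -> [1, 13, 1, 22, 26, 13, 11]
Final queue (front to back): [1, 13, 1, 22, 26, 13, 11]


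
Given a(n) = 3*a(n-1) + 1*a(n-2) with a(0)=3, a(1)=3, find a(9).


Build bottom-up:
...a(7)=4647, a(8)=15348, a(9)=3*15348+1*4647=50691


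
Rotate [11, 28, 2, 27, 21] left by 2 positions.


Left rotate by 2: [2, 27, 21, 11, 28]


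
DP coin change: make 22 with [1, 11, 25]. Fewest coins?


dp[0]=0; dp[i]=1+min(dp[i-c] for c in coins)
...dp[17]=7, dp[18]=8, dp[19]=9, dp[20]=10, dp[21]=11, dp[22]=2
Minimum coins for 22 = 2


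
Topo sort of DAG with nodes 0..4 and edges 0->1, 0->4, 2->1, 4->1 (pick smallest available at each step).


Kahn's algorithm, process smallest node first
Order: [0, 2, 3, 4, 1]


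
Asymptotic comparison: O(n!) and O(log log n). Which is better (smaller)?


double-logarithmic grows slower than factorial
O(log log n) is asymptotically smaller; O(n!) grows faster


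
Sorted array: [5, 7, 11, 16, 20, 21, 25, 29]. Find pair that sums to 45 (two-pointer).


Two pointers: lo=0, hi=7
Found pair: (16, 29) summing to 45


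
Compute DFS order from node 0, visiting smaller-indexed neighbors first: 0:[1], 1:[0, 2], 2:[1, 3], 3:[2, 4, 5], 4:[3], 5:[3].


DFS stack-based: start with [0]
Visit order: [0, 1, 2, 3, 4, 5]


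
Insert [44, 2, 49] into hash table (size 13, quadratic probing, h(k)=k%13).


Insertions: 44->slot 5; 2->slot 2; 49->slot 10
Table: [None, None, 2, None, None, 44, None, None, None, None, 49, None, None]


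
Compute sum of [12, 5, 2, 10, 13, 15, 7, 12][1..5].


Prefix sums: [0, 12, 17, 19, 29, 42, 57, 64, 76]
Sum[1..5] = prefix[6] - prefix[1] = 57 - 12 = 45


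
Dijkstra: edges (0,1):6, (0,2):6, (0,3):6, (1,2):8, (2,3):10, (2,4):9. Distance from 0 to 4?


Dijkstra from 0:
Distances: {0: 0, 1: 6, 2: 6, 3: 6, 4: 15}
Shortest distance to 4 = 15, path = [0, 2, 4]


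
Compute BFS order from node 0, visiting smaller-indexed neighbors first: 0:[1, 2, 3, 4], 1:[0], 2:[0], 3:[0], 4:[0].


BFS queue: start with [0]
Visit order: [0, 1, 2, 3, 4]


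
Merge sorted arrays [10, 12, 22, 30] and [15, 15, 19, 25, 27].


Compare heads, take smaller each step.
Merged: [10, 12, 15, 15, 19, 22, 25, 27, 30]


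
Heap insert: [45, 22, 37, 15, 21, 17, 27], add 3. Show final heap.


Append 3: [45, 22, 37, 15, 21, 17, 27, 3]
Bubble up: no swaps needed
Result: [45, 22, 37, 15, 21, 17, 27, 3]


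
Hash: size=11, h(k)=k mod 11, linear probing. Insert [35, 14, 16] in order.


Insertions: 35->slot 2; 14->slot 3; 16->slot 5
Table: [None, None, 35, 14, None, 16, None, None, None, None, None]


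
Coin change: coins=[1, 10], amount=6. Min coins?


dp[0]=0; dp[i]=1+min(dp[i-c] for c in coins)
...dp[1]=1, dp[2]=2, dp[3]=3, dp[4]=4, dp[5]=5, dp[6]=6
Minimum coins for 6 = 6


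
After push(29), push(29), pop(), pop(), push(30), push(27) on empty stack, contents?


push(29) -> [29]
push(29) -> [29, 29]
pop() returns 29 -> [29]
pop() returns 29 -> []
push(30) -> [30]
push(27) -> [30, 27]
Final stack (bottom to top): [30, 27]


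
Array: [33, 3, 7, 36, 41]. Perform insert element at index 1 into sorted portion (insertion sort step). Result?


After one pass: [3, 33, 7, 36, 41]


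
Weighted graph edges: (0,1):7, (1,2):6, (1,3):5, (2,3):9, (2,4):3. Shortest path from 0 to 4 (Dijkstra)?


Dijkstra from 0:
Distances: {0: 0, 1: 7, 2: 13, 3: 12, 4: 16}
Shortest distance to 4 = 16, path = [0, 1, 2, 4]


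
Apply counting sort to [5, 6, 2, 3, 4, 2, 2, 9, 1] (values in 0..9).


Count array: [0, 1, 3, 1, 1, 1, 1, 0, 0, 1]
Reconstruct: [1, 2, 2, 2, 3, 4, 5, 6, 9]


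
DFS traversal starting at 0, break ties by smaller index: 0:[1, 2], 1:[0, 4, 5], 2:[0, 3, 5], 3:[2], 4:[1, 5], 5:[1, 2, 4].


DFS stack-based: start with [0]
Visit order: [0, 1, 4, 5, 2, 3]


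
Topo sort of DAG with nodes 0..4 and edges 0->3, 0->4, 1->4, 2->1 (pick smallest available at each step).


Kahn's algorithm, process smallest node first
Order: [0, 2, 1, 3, 4]


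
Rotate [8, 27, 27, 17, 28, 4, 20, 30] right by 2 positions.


Right rotate by 2: [20, 30, 8, 27, 27, 17, 28, 4]


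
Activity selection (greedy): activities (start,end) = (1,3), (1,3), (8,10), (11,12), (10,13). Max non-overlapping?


Greedy: pick earliest-ending, then skip overlaps.
Selected (3 activities): [(1, 3), (8, 10), (11, 12)]


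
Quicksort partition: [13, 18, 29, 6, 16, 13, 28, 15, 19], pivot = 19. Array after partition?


Elements <= 19 go left of pivot.
Result: [13, 18, 6, 16, 13, 15, 19, 29, 28], pivot at index 6


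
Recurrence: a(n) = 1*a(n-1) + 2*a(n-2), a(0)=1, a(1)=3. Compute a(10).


Build bottom-up:
...a(8)=341, a(9)=683, a(10)=1*683+2*341=1365


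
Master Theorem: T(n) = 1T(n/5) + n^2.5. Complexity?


a=1, b=5, c=2.5. log_5(1)=0 < c=2.5. Case 3: O(n^c) = O(n^2.500)
Complexity: O(n^2.500)


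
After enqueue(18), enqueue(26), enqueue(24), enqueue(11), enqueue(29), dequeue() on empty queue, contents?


enqueue(18) -> [18]
enqueue(26) -> [18, 26]
enqueue(24) -> [18, 26, 24]
enqueue(11) -> [18, 26, 24, 11]
enqueue(29) -> [18, 26, 24, 11, 29]
dequeue() returns 18 -> [26, 24, 11, 29]
Final queue (front to back): [26, 24, 11, 29]


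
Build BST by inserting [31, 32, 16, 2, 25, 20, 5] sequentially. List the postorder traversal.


Root = 31; build tree by BST insertion.
Postorder traversal: [5, 2, 20, 25, 16, 32, 31]


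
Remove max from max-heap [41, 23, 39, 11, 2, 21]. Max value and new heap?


Max = 41
Replace root with last, heapify down
Resulting heap: [39, 23, 21, 11, 2]


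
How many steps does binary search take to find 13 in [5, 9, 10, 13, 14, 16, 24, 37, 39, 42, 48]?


Search for 13:
[0,10] mid=5 arr[5]=16
[0,4] mid=2 arr[2]=10
[3,4] mid=3 arr[3]=13
Total: 3 comparisons


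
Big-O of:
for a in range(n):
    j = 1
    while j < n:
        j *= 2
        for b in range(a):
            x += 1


Per nesting level: O(n) * O(log n) * O(n) [triangular over a] = O(n^2 log n)
Complexity: O(n^2 log n)


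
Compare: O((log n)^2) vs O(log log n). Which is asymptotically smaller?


double-logarithmic grows slower than polylogarithmic
O(log log n) is asymptotically smaller; O((log n)^2) grows faster


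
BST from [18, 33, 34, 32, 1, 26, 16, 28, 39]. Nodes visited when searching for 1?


BST root = 18
Search for 1: compare at each node
Path: [18, 1]


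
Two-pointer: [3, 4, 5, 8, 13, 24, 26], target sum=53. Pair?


Two pointers: lo=0, hi=6
No pair sums to 53


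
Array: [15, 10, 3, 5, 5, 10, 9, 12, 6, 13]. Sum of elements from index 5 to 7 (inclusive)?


Prefix sums: [0, 15, 25, 28, 33, 38, 48, 57, 69, 75, 88]
Sum[5..7] = prefix[8] - prefix[5] = 69 - 38 = 31


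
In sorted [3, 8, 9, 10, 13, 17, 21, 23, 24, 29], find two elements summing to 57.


Two pointers: lo=0, hi=9
No pair sums to 57


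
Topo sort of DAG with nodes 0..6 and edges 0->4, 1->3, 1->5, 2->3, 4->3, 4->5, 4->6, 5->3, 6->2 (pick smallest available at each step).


Kahn's algorithm, process smallest node first
Order: [0, 1, 4, 5, 6, 2, 3]


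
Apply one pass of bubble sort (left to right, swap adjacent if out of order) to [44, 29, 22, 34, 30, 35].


After one pass: [29, 22, 34, 30, 35, 44]


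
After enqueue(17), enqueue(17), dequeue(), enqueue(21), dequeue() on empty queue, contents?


enqueue(17) -> [17]
enqueue(17) -> [17, 17]
dequeue() returns 17 -> [17]
enqueue(21) -> [17, 21]
dequeue() returns 17 -> [21]
Final queue (front to back): [21]


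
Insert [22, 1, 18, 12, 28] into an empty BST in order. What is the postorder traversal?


Root = 22; build tree by BST insertion.
Postorder traversal: [12, 18, 1, 28, 22]


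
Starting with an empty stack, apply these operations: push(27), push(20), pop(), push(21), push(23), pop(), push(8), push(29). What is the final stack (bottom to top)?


push(27) -> [27]
push(20) -> [27, 20]
pop() returns 20 -> [27]
push(21) -> [27, 21]
push(23) -> [27, 21, 23]
pop() returns 23 -> [27, 21]
push(8) -> [27, 21, 8]
push(29) -> [27, 21, 8, 29]
Final stack (bottom to top): [27, 21, 8, 29]


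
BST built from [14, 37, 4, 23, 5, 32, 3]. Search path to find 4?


BST root = 14
Search for 4: compare at each node
Path: [14, 4]


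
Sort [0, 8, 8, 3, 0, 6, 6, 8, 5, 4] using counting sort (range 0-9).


Count array: [2, 0, 0, 1, 1, 1, 2, 0, 3, 0]
Reconstruct: [0, 0, 3, 4, 5, 6, 6, 8, 8, 8]


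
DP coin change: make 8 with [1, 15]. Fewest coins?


dp[0]=0; dp[i]=1+min(dp[i-c] for c in coins)
...dp[3]=3, dp[4]=4, dp[5]=5, dp[6]=6, dp[7]=7, dp[8]=8
Minimum coins for 8 = 8


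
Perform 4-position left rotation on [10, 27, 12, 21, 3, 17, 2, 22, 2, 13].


Left rotate by 4: [3, 17, 2, 22, 2, 13, 10, 27, 12, 21]


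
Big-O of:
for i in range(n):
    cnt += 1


Per nesting level: O(n) = O(n)
Complexity: O(n)


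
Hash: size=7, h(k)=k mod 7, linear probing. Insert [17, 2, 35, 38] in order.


Insertions: 17->slot 3; 2->slot 2; 35->slot 0; 38->slot 4
Table: [35, None, 2, 17, 38, None, None]


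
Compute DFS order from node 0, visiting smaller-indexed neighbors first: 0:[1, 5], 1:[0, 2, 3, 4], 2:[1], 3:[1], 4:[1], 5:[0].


DFS stack-based: start with [0]
Visit order: [0, 1, 2, 3, 4, 5]


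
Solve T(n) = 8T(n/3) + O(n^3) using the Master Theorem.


a=8, b=3, c=3. log_3(8)=1.893 < c=3. Case 3: O(n^c) = O(n^3)
Complexity: O(n^3)


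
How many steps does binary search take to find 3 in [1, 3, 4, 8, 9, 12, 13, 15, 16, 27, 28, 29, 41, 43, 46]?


Search for 3:
[0,14] mid=7 arr[7]=15
[0,6] mid=3 arr[3]=8
[0,2] mid=1 arr[1]=3
Total: 3 comparisons


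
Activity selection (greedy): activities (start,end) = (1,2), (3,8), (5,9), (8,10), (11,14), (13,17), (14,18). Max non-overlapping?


Greedy: pick earliest-ending, then skip overlaps.
Selected (5 activities): [(1, 2), (3, 8), (8, 10), (11, 14), (14, 18)]


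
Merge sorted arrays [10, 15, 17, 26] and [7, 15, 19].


Compare heads, take smaller each step.
Merged: [7, 10, 15, 15, 17, 19, 26]


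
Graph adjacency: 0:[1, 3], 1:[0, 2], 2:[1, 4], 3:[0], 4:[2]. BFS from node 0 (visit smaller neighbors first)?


BFS queue: start with [0]
Visit order: [0, 1, 3, 2, 4]


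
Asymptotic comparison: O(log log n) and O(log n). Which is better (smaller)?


double-logarithmic grows slower than logarithmic
O(log log n) is asymptotically smaller; O(log n) grows faster


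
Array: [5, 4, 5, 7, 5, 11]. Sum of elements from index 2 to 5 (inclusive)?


Prefix sums: [0, 5, 9, 14, 21, 26, 37]
Sum[2..5] = prefix[6] - prefix[2] = 37 - 9 = 28


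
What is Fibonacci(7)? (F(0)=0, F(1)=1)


F(n)=F(n-1)+F(n-2)
...F(5)=5, F(6)=8, F(7)=13


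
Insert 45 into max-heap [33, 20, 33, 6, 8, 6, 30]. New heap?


Append 45: [33, 20, 33, 6, 8, 6, 30, 45]
Bubble up: swap idx 7(45) with idx 3(6); swap idx 3(45) with idx 1(20); swap idx 1(45) with idx 0(33)
Result: [45, 33, 33, 20, 8, 6, 30, 6]


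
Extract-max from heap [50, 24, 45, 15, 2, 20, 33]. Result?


Max = 50
Replace root with last, heapify down
Resulting heap: [45, 24, 33, 15, 2, 20]


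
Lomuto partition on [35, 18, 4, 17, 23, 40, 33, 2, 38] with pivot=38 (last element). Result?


Elements <= 38 go left of pivot.
Result: [35, 18, 4, 17, 23, 33, 2, 38, 40], pivot at index 7


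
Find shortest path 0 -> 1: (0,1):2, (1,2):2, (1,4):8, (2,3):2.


Dijkstra from 0:
Distances: {0: 0, 1: 2, 2: 4, 3: 6, 4: 10}
Shortest distance to 1 = 2, path = [0, 1]


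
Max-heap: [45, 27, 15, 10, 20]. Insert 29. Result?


Append 29: [45, 27, 15, 10, 20, 29]
Bubble up: swap idx 5(29) with idx 2(15)
Result: [45, 27, 29, 10, 20, 15]


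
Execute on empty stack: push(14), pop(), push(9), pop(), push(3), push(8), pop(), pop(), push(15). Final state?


push(14) -> [14]
pop() returns 14 -> []
push(9) -> [9]
pop() returns 9 -> []
push(3) -> [3]
push(8) -> [3, 8]
pop() returns 8 -> [3]
pop() returns 3 -> []
push(15) -> [15]
Final stack (bottom to top): [15]


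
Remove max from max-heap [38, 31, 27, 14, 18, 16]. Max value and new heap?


Max = 38
Replace root with last, heapify down
Resulting heap: [31, 18, 27, 14, 16]


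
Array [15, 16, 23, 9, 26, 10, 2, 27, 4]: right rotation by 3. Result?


Right rotate by 3: [2, 27, 4, 15, 16, 23, 9, 26, 10]


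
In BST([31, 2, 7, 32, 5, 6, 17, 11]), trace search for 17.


BST root = 31
Search for 17: compare at each node
Path: [31, 2, 7, 17]


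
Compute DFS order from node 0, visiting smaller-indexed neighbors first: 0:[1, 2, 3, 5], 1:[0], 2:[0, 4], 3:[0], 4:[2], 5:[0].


DFS stack-based: start with [0]
Visit order: [0, 1, 2, 4, 3, 5]


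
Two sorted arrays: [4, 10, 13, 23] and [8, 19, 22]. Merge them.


Compare heads, take smaller each step.
Merged: [4, 8, 10, 13, 19, 22, 23]


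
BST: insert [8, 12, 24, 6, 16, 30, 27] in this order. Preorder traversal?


Root = 8; build tree by BST insertion.
Preorder traversal: [8, 6, 12, 24, 16, 30, 27]
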